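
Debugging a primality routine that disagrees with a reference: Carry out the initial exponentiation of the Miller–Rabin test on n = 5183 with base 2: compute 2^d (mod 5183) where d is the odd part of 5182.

n − 1 = 5182 = 2^1 · 2591, so s = 1 and d = 2591.
2^2591 mod 5183 = 1351.

1351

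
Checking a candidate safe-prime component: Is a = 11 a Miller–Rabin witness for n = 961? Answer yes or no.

yes

n − 1 = 960 = 2^6 · 15, so s = 6 and d = 15.
x_0 = 11^15 mod 961 = 898.
x_0 is neither 1 nor 960, so continue squaring.
x_1 = 898^2 mod 961 = 125.
x_2 = 125^2 mod 961 = 249.
x_3 = 249^2 mod 961 = 497.
x_4 = 497^2 mod 961 = 32.
x_5 = 32^2 mod 961 = 63.
Reached i = s−1 = 5 without hitting −1: 11 is a Miller–Rabin witness and 961 is composite.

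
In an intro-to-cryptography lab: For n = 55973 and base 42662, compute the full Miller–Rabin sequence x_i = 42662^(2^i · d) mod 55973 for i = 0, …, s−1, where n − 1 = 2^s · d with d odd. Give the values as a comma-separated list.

n − 1 = 55972 = 2^2 · 13993, so s = 2 and d = 13993.
x_0 = 42662^13993 mod 55973 = 12817.
x_1 = 12817^2 mod 55973 = 50707.

12817, 50707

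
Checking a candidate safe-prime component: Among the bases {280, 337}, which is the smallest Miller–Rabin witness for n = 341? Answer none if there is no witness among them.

n − 1 = 340 = 2^2 · 85, so s = 2 and d = 85.
Base 280: x_0 = 280^85 mod 341 = 1. x_0 = 1, so 280 is not a witness.
Base 337: x_0 = 337^85 mod 341 = 340. x_0 = 340 ≡ −1, so 337 is not a witness.
No listed base is a witness for 341.

none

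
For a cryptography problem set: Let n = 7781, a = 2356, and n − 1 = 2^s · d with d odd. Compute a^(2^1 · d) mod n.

5084

n − 1 = 7780 = 2^2 · 1945, so s = 2 and d = 1945.
x_0 = 2356^1945 mod 7781 = 4526.
x_1 = 4526^2 mod 7781 = 5084.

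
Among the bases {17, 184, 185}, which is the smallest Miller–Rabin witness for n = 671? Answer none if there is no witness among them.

17

n − 1 = 670 = 2^1 · 335, so s = 1 and d = 335.
Base 17: x_0 = 17^335 mod 671 = 406. x_0 ∉ {1, 670} and s = 1, so 17 is a Miller–Rabin witness and 671 is composite.
Base 184: x_0 = 184^335 mod 671 = 428. x_0 ∉ {1, 670} and s = 1, so 184 is a Miller–Rabin witness and 671 is composite.
Base 185: x_0 = 185^335 mod 671 = 639. x_0 ∉ {1, 670} and s = 1, so 185 is a Miller–Rabin witness and 671 is composite.
The smallest witness among the given bases is 17.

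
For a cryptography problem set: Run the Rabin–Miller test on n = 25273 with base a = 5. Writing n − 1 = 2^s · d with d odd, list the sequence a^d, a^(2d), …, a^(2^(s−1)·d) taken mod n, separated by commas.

5834, 18098, 24797

n − 1 = 25272 = 2^3 · 3159, so s = 3 and d = 3159.
x_0 = 5^3159 mod 25273 = 5834.
x_1 = 5834^2 mod 25273 = 18098.
x_2 = 18098^2 mod 25273 = 24797.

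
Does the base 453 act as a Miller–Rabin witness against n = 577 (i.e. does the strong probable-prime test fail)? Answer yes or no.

n − 1 = 576 = 2^6 · 9, so s = 6 and d = 9.
x_0 = 453^9 mod 577 = 186.
x_0 is neither 1 nor 576, so continue squaring.
x_1 = 186^2 mod 577 = 553.
x_2 = 553^2 mod 577 = 576.
x_2 ≡ −1, so 453 is not a witness.

no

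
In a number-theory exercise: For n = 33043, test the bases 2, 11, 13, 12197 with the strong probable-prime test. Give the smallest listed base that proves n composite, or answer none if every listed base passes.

n − 1 = 33042 = 2^1 · 16521, so s = 1 and d = 16521.
Base 2: x_0 = 2^16521 mod 33043 = 30441. x_0 ∉ {1, 33042} and s = 1, so 2 is a Miller–Rabin witness and 33043 is composite.
Base 11: x_0 = 11^16521 mod 33043 = 7342. x_0 ∉ {1, 33042} and s = 1, so 11 is a Miller–Rabin witness and 33043 is composite.
Base 13: x_0 = 13^16521 mod 33043 = 27894. x_0 ∉ {1, 33042} and s = 1, so 13 is a Miller–Rabin witness and 33043 is composite.
Base 12197: x_0 = 12197^16521 mod 33043 = 24813. x_0 ∉ {1, 33042} and s = 1, so 12197 is a Miller–Rabin witness and 33043 is composite.
The smallest witness among the given bases is 2.

2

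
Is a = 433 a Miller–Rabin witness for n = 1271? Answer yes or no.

n − 1 = 1270 = 2^1 · 635, so s = 1 and d = 635.
x_0 = 433^635 mod 1271 = 1270.
x_0 = 1270 ≡ −1, so 433 is not a witness.

no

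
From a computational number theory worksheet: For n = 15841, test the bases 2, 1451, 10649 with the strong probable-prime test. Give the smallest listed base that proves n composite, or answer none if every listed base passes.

none

n − 1 = 15840 = 2^5 · 495, so s = 5 and d = 495.
Base 2: x_0 = 2^495 mod 15841 = 1. x_0 = 1, so 2 is not a witness.
Base 1451: x_0 = 1451^495 mod 15841 = 1. x_0 = 1, so 1451 is not a witness.
Base 10649: x_0 = 10649^495 mod 15841 = 1. x_0 = 1, so 10649 is not a witness.
No listed base is a witness for 15841.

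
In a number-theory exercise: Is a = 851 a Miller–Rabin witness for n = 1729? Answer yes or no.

n − 1 = 1728 = 2^6 · 27, so s = 6 and d = 27.
x_0 = 851^27 mod 1729 = 645.
x_0 is neither 1 nor 1728, so continue squaring.
x_1 = 645^2 mod 1729 = 1065.
x_2 = 1065^2 mod 1729 = 1.
x_2 = 1 but x_1 ≠ ±1, a nontrivial square root of 1 — 851 is a witness and 1729 is composite.

yes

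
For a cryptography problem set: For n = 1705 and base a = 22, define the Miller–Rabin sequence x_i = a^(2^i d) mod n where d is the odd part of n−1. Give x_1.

n − 1 = 1704 = 2^3 · 213, so s = 3 and d = 213.
x_0 = 22^213 mod 1705 = 77.
x_1 = 77^2 mod 1705 = 814.

814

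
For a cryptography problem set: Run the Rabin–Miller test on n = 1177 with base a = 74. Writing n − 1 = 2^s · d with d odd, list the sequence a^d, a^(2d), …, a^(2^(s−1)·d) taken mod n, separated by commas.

1047, 422, 357

n − 1 = 1176 = 2^3 · 147, so s = 3 and d = 147.
x_0 = 74^147 mod 1177 = 1047.
x_1 = 1047^2 mod 1177 = 422.
x_2 = 422^2 mod 1177 = 357.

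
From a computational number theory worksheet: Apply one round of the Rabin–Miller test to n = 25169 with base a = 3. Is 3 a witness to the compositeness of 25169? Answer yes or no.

no

n − 1 = 25168 = 2^4 · 1573, so s = 4 and d = 1573.
x_0 = 3^1573 mod 25169 = 15969.
x_0 is neither 1 nor 25168, so continue squaring.
x_1 = 15969^2 mod 25169 = 21822.
x_2 = 21822^2 mod 25169 = 2204.
x_3 = 2204^2 mod 25169 = 25168.
x_3 ≡ −1, so 3 is not a witness.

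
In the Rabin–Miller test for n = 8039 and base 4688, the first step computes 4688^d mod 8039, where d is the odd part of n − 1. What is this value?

n − 1 = 8038 = 2^1 · 4019, so s = 1 and d = 4019.
4688^4019 mod 8039 = 8038.

8038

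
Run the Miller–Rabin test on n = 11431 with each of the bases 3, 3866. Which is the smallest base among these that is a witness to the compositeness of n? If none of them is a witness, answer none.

3

n − 1 = 11430 = 2^1 · 5715, so s = 1 and d = 5715.
Base 3: x_0 = 3^5715 mod 11431 = 545. x_0 ∉ {1, 11430} and s = 1, so 3 is a Miller–Rabin witness and 11431 is composite.
Base 3866: x_0 = 3866^5715 mod 11431 = 3445. x_0 ∉ {1, 11430} and s = 1, so 3866 is a Miller–Rabin witness and 11431 is composite.
The smallest witness among the given bases is 3.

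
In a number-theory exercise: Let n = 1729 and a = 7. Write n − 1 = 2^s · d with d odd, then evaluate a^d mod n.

343

n − 1 = 1728 = 2^6 · 27, so s = 6 and d = 27.
7^27 mod 1729 = 343.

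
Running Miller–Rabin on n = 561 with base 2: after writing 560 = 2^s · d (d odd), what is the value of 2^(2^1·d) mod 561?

n − 1 = 560 = 2^4 · 35, so s = 4 and d = 35.
x_0 = 2^35 mod 561 = 263.
x_1 = 263^2 mod 561 = 166.

166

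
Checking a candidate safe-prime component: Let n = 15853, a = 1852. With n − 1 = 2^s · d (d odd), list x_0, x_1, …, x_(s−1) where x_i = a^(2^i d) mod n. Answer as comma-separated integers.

n − 1 = 15852 = 2^2 · 3963, so s = 2 and d = 3963.
x_0 = 1852^3963 mod 15853 = 349.
x_1 = 349^2 mod 15853 = 10830.

349, 10830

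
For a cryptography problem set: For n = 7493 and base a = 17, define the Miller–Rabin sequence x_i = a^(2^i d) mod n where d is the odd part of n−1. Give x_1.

140

n − 1 = 7492 = 2^2 · 1873, so s = 2 and d = 1873.
x_0 = 17^1873 mod 7493 = 3844.
x_1 = 3844^2 mod 7493 = 140.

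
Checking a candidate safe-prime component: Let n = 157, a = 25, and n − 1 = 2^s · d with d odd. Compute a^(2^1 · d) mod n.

1

n − 1 = 156 = 2^2 · 39, so s = 2 and d = 39.
Repeated squaring mod 157: 25^1 ≡ 25, 25^2 ≡ 154, 25^4 ≡ 9, 25^8 ≡ 81, 25^16 ≡ 124, 25^32 ≡ 147.
39 = 32 + 4 + 2 + 1, so 25^39 ≡ 147·9·154·25 ≡ 156 (mod 157).
x_0 = 156.
x_1 = 156^2 mod 157 = 1.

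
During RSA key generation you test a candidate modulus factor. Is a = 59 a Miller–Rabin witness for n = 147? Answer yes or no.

yes

n − 1 = 146 = 2^1 · 73, so s = 1 and d = 73.
Repeated squaring mod 147: 59^1 ≡ 59, 59^2 ≡ 100, 59^4 ≡ 4, 59^8 ≡ 16, 59^16 ≡ 109, 59^32 ≡ 121, 59^64 ≡ 88.
73 = 64 + 8 + 1, so 59^73 ≡ 88·16·59 ≡ 17 (mod 147).
x_0 = 59^73 mod 147 = 17.
x_0 ∉ {1, 146} and s = 1, so 59 is a Miller–Rabin witness and 147 is composite.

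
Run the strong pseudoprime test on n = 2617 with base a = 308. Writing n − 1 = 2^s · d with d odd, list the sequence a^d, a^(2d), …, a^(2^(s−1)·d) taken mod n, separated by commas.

n − 1 = 2616 = 2^3 · 327, so s = 3 and d = 327.
x_0 = 308^327 mod 2617 = 1950.
x_1 = 1950^2 mod 2617 = 2616.
x_2 = 2616^2 mod 2617 = 1.

1950, 2616, 1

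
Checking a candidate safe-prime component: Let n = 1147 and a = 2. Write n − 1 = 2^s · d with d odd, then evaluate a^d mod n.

1124

n − 1 = 1146 = 2^1 · 573, so s = 1 and d = 573.
Repeated squaring mod 1147: 2^1 ≡ 2, 2^2 ≡ 4, 2^4 ≡ 16, 2^8 ≡ 256, 2^16 ≡ 157, 2^32 ≡ 562, 2^64 ≡ 419, 2^128 ≡ 70, 2^256 ≡ 312, 2^512 ≡ 996.
573 = 512 + 32 + 16 + 8 + 4 + 1, so 2^573 ≡ 996·562·157·256·16·2 ≡ 1124 (mod 1147).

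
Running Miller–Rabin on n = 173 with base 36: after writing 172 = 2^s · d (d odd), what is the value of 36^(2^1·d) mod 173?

1

n − 1 = 172 = 2^2 · 43, so s = 2 and d = 43.
x_0 = 36^43 mod 173 = 1.
x_1 = 1^2 mod 173 = 1.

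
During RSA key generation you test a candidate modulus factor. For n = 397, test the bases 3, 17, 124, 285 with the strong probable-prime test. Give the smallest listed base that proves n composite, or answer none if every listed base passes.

none

n − 1 = 396 = 2^2 · 99, so s = 2 and d = 99.
Base 3: x_0 = 3^99 mod 397 = 396. x_0 = 396 ≡ −1, so 3 is not a witness.
Base 17: x_0 = 17^99 mod 397 = 334. x_0 is neither 1 nor 396, so continue squaring. x_1 = 334^2 mod 397 = 396. x_1 ≡ −1, so 17 is not a witness.
Base 124: x_0 = 124^99 mod 397 = 396. x_0 = 396 ≡ −1, so 124 is not a witness.
Base 285: x_0 = 285^99 mod 397 = 63. x_0 is neither 1 nor 396, so continue squaring. x_1 = 63^2 mod 397 = 396. x_1 ≡ −1, so 285 is not a witness.
No listed base is a witness for 397.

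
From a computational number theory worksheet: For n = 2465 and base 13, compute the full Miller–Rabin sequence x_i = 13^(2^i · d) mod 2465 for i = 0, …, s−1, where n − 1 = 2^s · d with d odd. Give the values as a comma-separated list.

608, 2379, 1, 1, 1

n − 1 = 2464 = 2^5 · 77, so s = 5 and d = 77.
x_0 = 13^77 mod 2465 = 608.
x_1 = 608^2 mod 2465 = 2379.
x_2 = 2379^2 mod 2465 = 1.
x_3 = 1^2 mod 2465 = 1.
x_4 = 1^2 mod 2465 = 1.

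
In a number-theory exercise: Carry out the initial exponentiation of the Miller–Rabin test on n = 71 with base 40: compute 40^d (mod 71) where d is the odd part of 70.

n − 1 = 70 = 2^1 · 35, so s = 1 and d = 35.
40^35 mod 71 = 1.

1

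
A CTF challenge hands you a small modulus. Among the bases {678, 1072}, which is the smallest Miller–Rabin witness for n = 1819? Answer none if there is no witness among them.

678

n − 1 = 1818 = 2^1 · 909, so s = 1 and d = 909.
Base 678: x_0 = 678^909 mod 1819 = 1583. x_0 ∉ {1, 1818} and s = 1, so 678 is a Miller–Rabin witness and 1819 is composite.
Base 1072: x_0 = 1072^909 mod 1819 = 1242. x_0 ∉ {1, 1818} and s = 1, so 1072 is a Miller–Rabin witness and 1819 is composite.
The smallest witness among the given bases is 678.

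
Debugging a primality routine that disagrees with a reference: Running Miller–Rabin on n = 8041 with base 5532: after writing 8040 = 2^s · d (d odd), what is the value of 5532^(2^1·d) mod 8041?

2025

n − 1 = 8040 = 2^3 · 1005, so s = 3 and d = 1005.
x_0 = 5532^1005 mod 8041 = 1077.
x_1 = 1077^2 mod 8041 = 2025.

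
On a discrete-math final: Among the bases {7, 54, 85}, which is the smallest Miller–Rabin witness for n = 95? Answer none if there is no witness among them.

n − 1 = 94 = 2^1 · 47, so s = 1 and d = 47.
Base 7: x_0 = 7^47 mod 95 = 68. x_0 ∉ {1, 94} and s = 1, so 7 is a Miller–Rabin witness and 95 is composite.
Base 54: x_0 = 54^47 mod 95 = 9. x_0 ∉ {1, 94} and s = 1, so 54 is a Miller–Rabin witness and 95 is composite.
Base 85: x_0 = 85^47 mod 95 = 5. x_0 ∉ {1, 94} and s = 1, so 85 is a Miller–Rabin witness and 95 is composite.
The smallest witness among the given bases is 7.

7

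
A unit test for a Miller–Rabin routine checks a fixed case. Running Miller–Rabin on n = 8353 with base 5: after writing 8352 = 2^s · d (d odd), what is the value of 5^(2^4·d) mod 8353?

8352

n − 1 = 8352 = 2^5 · 261, so s = 5 and d = 261.
Repeated squaring mod 8353: 5^1 ≡ 5, 5^2 ≡ 25, 5^4 ≡ 625, 5^8 ≡ 6387, 5^16 ≡ 6070, 5^32 ≡ 8170, 5^64 ≡ 77, 5^128 ≡ 5929, 5^256 ≡ 3617.
261 = 256 + 4 + 1, so 5^261 ≡ 3617·625·5 ≡ 1516 (mod 8353).
x_0 = 1516.
x_1 = 1516^2 mod 8353 = 1181.
x_2 = 1181^2 mod 8353 = 8163.
x_3 = 8163^2 mod 8353 = 2688.
x_4 = 2688^2 mod 8353 = 8352.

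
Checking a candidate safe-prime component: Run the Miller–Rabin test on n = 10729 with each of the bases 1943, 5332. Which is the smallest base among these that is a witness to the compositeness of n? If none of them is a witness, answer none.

n − 1 = 10728 = 2^3 · 1341, so s = 3 and d = 1341.
Base 1943: x_0 = 1943^1341 mod 10729 = 10728. x_0 = 10728 ≡ −1, so 1943 is not a witness.
Base 5332: x_0 = 5332^1341 mod 10729 = 6759. x_0 is neither 1 nor 10728, so continue squaring. x_1 = 6759^2 mod 10729 = 10728. x_1 ≡ −1, so 5332 is not a witness.
No listed base is a witness for 10729.

none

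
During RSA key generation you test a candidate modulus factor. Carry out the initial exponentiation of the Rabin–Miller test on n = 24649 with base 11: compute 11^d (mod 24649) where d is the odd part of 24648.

3926

n − 1 = 24648 = 2^3 · 3081, so s = 3 and d = 3081.
11^3081 mod 24649 = 3926.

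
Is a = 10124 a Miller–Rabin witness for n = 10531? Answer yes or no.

n − 1 = 10530 = 2^1 · 5265, so s = 1 and d = 5265.
x_0 = 10124^5265 mod 10531 = 10530.
x_0 = 10530 ≡ −1, so 10124 is not a witness.

no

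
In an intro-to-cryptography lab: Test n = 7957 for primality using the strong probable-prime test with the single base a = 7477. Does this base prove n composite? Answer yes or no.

yes

n − 1 = 7956 = 2^2 · 1989, so s = 2 and d = 1989.
x_0 = 7477^1989 mod 7957 = 4913.
x_0 is neither 1 nor 7956, so continue squaring.
x_1 = 4913^2 mod 7957 = 3988.
Reached i = s−1 = 1 without hitting −1: 7477 is a Miller–Rabin witness and 7957 is composite.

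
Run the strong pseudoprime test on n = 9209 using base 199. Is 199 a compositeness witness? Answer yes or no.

n − 1 = 9208 = 2^3 · 1151, so s = 3 and d = 1151.
x_0 = 199^1151 mod 9209 = 3382.
x_0 is neither 1 nor 9208, so continue squaring.
x_1 = 3382^2 mod 9209 = 346.
x_2 = 346^2 mod 9209 = 9208.
x_2 ≡ −1, so 199 is not a witness.

no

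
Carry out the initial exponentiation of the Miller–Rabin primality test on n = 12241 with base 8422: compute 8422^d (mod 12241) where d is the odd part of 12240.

10626

n − 1 = 12240 = 2^4 · 765, so s = 4 and d = 765.
8422^765 mod 12241 = 10626.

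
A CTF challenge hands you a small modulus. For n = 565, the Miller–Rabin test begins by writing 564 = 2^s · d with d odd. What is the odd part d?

Halving: 564 → 282 → 141; 141 is odd.
So 564 = 2^2 · 141.

141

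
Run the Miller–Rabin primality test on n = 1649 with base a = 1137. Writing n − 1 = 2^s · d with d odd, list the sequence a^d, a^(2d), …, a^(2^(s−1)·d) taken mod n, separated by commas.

n − 1 = 1648 = 2^4 · 103, so s = 4 and d = 103.
x_0 = 1137^103 mod 1649 = 212.
x_1 = 212^2 mod 1649 = 421.
x_2 = 421^2 mod 1649 = 798.
x_3 = 798^2 mod 1649 = 290.

212, 421, 798, 290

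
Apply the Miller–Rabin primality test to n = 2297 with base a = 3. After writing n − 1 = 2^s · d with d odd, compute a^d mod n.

973

n − 1 = 2296 = 2^3 · 287, so s = 3 and d = 287.
Repeated squaring mod 2297: 3^1 ≡ 3, 3^2 ≡ 9, 3^4 ≡ 81, 3^8 ≡ 1967, 3^16 ≡ 941, 3^32 ≡ 1136, 3^64 ≡ 1879, 3^128 ≡ 152, 3^256 ≡ 134.
287 = 256 + 16 + 8 + 4 + 2 + 1, so 3^287 ≡ 134·941·1967·81·9·3 ≡ 973 (mod 2297).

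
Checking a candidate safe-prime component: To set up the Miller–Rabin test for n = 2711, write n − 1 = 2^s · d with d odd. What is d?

1355

Halving: 2710 → 1355; 1355 is odd.
So 2710 = 2^1 · 1355.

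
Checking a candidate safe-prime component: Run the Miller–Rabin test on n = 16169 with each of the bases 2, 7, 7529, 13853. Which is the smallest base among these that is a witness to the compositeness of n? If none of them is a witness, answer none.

n − 1 = 16168 = 2^3 · 2021, so s = 3 and d = 2021.
Base 2: x_0 = 2^2021 mod 16169 = 13389. x_0 is neither 1 nor 16168, so continue squaring. x_1 = 13389^2 mod 16169 = 15787. x_2 = 15787^2 mod 16169 = 403. Reached i = s−1 = 2 without hitting −1: 2 is a Miller–Rabin witness and 16169 is composite.
Base 7: x_0 = 7^2021 mod 16169 = 13995. x_0 is neither 1 nor 16168, so continue squaring. x_1 = 13995^2 mod 16169 = 4928. x_2 = 4928^2 mod 16169 = 15515. Reached i = s−1 = 2 without hitting −1: 7 is a Miller–Rabin witness and 16169 is composite.
Base 7529: x_0 = 7529^2021 mod 16169 = 15000. x_0 is neither 1 nor 16168, so continue squaring. x_1 = 15000^2 mod 16169 = 8365. x_2 = 8365^2 mod 16169 = 9962. Reached i = s−1 = 2 without hitting −1: 7529 is a Miller–Rabin witness and 16169 is composite.
Base 13853: x_0 = 13853^2021 mod 16169 = 13788. x_0 is neither 1 nor 16168, so continue squaring. x_1 = 13788^2 mod 16169 = 10011. x_2 = 10011^2 mod 16169 = 4659. Reached i = s−1 = 2 without hitting −1: 13853 is a Miller–Rabin witness and 16169 is composite.
The smallest witness among the given bases is 2.

2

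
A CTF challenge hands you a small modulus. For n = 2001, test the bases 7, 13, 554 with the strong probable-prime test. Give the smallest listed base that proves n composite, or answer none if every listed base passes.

7

n − 1 = 2000 = 2^4 · 125, so s = 4 and d = 125.
Base 7: x_0 = 7^125 mod 2001 = 1417. x_0 is neither 1 nor 2000, so continue squaring. x_1 = 1417^2 mod 2001 = 886. x_2 = 886^2 mod 2001 = 604. x_3 = 604^2 mod 2001 = 634. Reached i = s−1 = 3 without hitting −1: 7 is a Miller–Rabin witness and 2001 is composite.
Base 13: x_0 = 13^125 mod 2001 = 1720. x_0 is neither 1 nor 2000, so continue squaring. x_1 = 1720^2 mod 2001 = 922. x_2 = 922^2 mod 2001 = 1660. x_3 = 1660^2 mod 2001 = 223. Reached i = s−1 = 3 without hitting −1: 13 is a Miller–Rabin witness and 2001 is composite.
Base 554: x_0 = 554^125 mod 2001 = 338. x_0 is neither 1 nor 2000, so continue squaring. x_1 = 338^2 mod 2001 = 187. x_2 = 187^2 mod 2001 = 952. x_3 = 952^2 mod 2001 = 1852. Reached i = s−1 = 3 without hitting −1: 554 is a Miller–Rabin witness and 2001 is composite.
The smallest witness among the given bases is 7.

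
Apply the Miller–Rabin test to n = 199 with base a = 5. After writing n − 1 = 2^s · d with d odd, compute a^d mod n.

1

n − 1 = 198 = 2^1 · 99, so s = 1 and d = 99.
5^99 mod 199 = 1.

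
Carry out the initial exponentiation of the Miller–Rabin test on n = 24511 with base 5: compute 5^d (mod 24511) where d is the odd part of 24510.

n − 1 = 24510 = 2^1 · 12255, so s = 1 and d = 12255.
By repeated squaring, 5^12255 ≡ 15732 (mod 24511).

15732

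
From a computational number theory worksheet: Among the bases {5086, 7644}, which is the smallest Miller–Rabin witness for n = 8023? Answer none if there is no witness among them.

n − 1 = 8022 = 2^1 · 4011, so s = 1 and d = 4011.
Base 5086: x_0 = 5086^4011 mod 8023 = 1. x_0 = 1, so 5086 is not a witness.
Base 7644: x_0 = 7644^4011 mod 8023 = 2076. x_0 ∉ {1, 8022} and s = 1, so 7644 is a Miller–Rabin witness and 8023 is composite.
The smallest witness among the given bases is 7644.

7644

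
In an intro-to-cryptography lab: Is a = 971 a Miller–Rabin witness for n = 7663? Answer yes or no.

no

n − 1 = 7662 = 2^1 · 3831, so s = 1 and d = 3831.
Repeated squaring mod 7663: 971^1 ≡ 971, 971^2 ≡ 292, 971^4 ≡ 971, 971^8 ≡ 292, 971^16 ≡ 971, 971^32 ≡ 292, 971^64 ≡ 971, 971^128 ≡ 292, 971^256 ≡ 971, 971^512 ≡ 292, 971^1024 ≡ 971, 971^2048 ≡ 292.
3831 = 2048 + 1024 + 512 + 128 + 64 + 32 + 16 + 4 + 2 + 1, so 971^3831 ≡ 292·971·292·292·971·292·971·971·292·971 ≡ 1 (mod 7663).
x_0 = 971^3831 mod 7663 = 1.
x_0 = 1, so 971 is not a witness.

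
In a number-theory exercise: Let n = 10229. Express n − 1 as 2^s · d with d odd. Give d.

Halving: 10228 → 5114 → 2557; 2557 is odd.
So 10228 = 2^2 · 2557.

2557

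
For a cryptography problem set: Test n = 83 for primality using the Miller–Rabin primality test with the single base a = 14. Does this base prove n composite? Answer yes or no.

n − 1 = 82 = 2^1 · 41, so s = 1 and d = 41.
By repeated squaring, 14^41 ≡ 82 (mod 83).
x_0 = 14^41 mod 83 = 82.
x_0 = 82 ≡ −1, so 14 is not a witness.

no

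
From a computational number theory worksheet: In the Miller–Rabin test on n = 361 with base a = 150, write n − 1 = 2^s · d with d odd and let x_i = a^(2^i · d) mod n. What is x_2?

n − 1 = 360 = 2^3 · 45, so s = 3 and d = 45.
x_0 = 150^45 mod 361 = 153.
x_1 = 153^2 mod 361 = 305.
x_2 = 305^2 mod 361 = 248.

248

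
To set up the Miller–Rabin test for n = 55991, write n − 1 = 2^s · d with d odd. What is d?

Halving: 55990 → 27995; 27995 is odd.
So 55990 = 2^1 · 27995.

27995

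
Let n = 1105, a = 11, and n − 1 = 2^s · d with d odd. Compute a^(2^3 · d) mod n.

781

n − 1 = 1104 = 2^4 · 69, so s = 4 and d = 69.
x_0 = 11^69 mod 1105 = 996.
x_1 = 996^2 mod 1105 = 831.
x_2 = 831^2 mod 1105 = 1041.
x_3 = 1041^2 mod 1105 = 781.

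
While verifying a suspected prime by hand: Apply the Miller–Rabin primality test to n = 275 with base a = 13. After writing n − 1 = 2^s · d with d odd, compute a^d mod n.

183

n − 1 = 274 = 2^1 · 137, so s = 1 and d = 137.
Repeated squaring mod 275: 13^1 ≡ 13, 13^2 ≡ 169, 13^4 ≡ 236, 13^8 ≡ 146, 13^16 ≡ 141, 13^32 ≡ 81, 13^64 ≡ 236, 13^128 ≡ 146.
137 = 128 + 8 + 1, so 13^137 ≡ 146·146·13 ≡ 183 (mod 275).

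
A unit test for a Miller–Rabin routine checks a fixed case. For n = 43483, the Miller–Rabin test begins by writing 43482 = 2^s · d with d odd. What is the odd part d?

21741

Halving: 43482 → 21741; 21741 is odd.
So 43482 = 2^1 · 21741.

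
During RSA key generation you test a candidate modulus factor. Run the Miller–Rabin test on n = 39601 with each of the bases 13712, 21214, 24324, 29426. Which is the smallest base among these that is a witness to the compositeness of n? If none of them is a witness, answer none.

21214

n − 1 = 39600 = 2^4 · 2475, so s = 4 and d = 2475.
Base 13712: x_0 = 13712^2475 mod 39601 = 1. x_0 = 1, so 13712 is not a witness.
Base 21214: x_0 = 21214^2475 mod 39601 = 30844. x_0 is neither 1 nor 39600, so continue squaring. x_1 = 30844^2 mod 39601 = 17513. x_2 = 17513^2 mod 39601 = 35025. x_3 = 35025^2 mod 39601 = 30448. Reached i = s−1 = 3 without hitting −1: 21214 is a Miller–Rabin witness and 39601 is composite.
Base 24324: x_0 = 24324^2475 mod 39601 = 25075. x_0 is neither 1 nor 39600, so continue squaring. x_1 = 25075^2 mod 39601 = 10548. x_2 = 10548^2 mod 39601 = 21095. x_3 = 21095^2 mod 39601 = 2588. Reached i = s−1 = 3 without hitting −1: 24324 is a Miller–Rabin witness and 39601 is composite.
Base 29426: x_0 = 29426^2475 mod 39601 = 5770. x_0 is neither 1 nor 39600, so continue squaring. x_1 = 5770^2 mod 39601 = 28060. x_2 = 28060^2 mod 39601 = 16518. x_3 = 16518^2 mod 39601 = 33035. Reached i = s−1 = 3 without hitting −1: 29426 is a Miller–Rabin witness and 39601 is composite.
The smallest witness among the given bases is 21214.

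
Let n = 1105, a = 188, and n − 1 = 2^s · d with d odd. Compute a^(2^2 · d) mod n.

1

n − 1 = 1104 = 2^4 · 69, so s = 4 and d = 69.
x_0 = 188^69 mod 1105 = 18.
x_1 = 18^2 mod 1105 = 324.
x_2 = 324^2 mod 1105 = 1.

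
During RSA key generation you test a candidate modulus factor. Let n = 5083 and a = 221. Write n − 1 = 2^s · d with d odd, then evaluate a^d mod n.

3978

n − 1 = 5082 = 2^1 · 2541, so s = 1 and d = 2541.
Repeated squaring mod 5083: 221^1 ≡ 221, 221^2 ≡ 3094, 221^4 ≡ 1547, 221^8 ≡ 4199, 221^16 ≡ 3757, 221^32 ≡ 4641, 221^64 ≡ 2210, 221^128 ≡ 4420, 221^256 ≡ 2431, 221^512 ≡ 3315, 221^1024 ≡ 4862, 221^2048 ≡ 3094.
2541 = 2048 + 256 + 128 + 64 + 32 + 8 + 4 + 1, so 221^2541 ≡ 3094·2431·4420·2210·4641·4199·1547·221 ≡ 3978 (mod 5083).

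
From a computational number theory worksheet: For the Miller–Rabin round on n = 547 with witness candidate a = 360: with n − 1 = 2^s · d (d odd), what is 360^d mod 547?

n − 1 = 546 = 2^1 · 273, so s = 1 and d = 273.
Repeated squaring mod 547: 360^1 ≡ 360, 360^2 ≡ 508, 360^4 ≡ 427, 360^8 ≡ 178, 360^16 ≡ 505, 360^32 ≡ 123, 360^64 ≡ 360, 360^128 ≡ 508, 360^256 ≡ 427.
273 = 256 + 16 + 1, so 360^273 ≡ 427·505·360 ≡ 1 (mod 547).

1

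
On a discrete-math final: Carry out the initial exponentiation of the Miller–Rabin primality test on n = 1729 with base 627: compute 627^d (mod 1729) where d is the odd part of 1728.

456

n − 1 = 1728 = 2^6 · 27, so s = 6 and d = 27.
627^27 mod 1729 = 456.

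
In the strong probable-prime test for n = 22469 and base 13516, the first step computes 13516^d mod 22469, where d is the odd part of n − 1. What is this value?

1

n − 1 = 22468 = 2^2 · 5617, so s = 2 and d = 5617.
13516^5617 mod 22469 = 1.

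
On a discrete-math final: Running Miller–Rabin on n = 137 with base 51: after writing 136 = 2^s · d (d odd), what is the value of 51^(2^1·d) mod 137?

n − 1 = 136 = 2^3 · 17, so s = 3 and d = 17.
x_0 = 51^17 mod 137 = 41.
x_1 = 41^2 mod 137 = 37.

37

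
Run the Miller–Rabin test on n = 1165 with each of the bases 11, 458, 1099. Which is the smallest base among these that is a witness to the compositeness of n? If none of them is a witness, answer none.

11

n − 1 = 1164 = 2^2 · 291, so s = 2 and d = 291.
Base 11: x_0 = 11^291 mod 1165 = 186. x_0 is neither 1 nor 1164, so continue squaring. x_1 = 186^2 mod 1165 = 811. Reached i = s−1 = 1 without hitting −1: 11 is a Miller–Rabin witness and 1165 is composite.
Base 458: x_0 = 458^291 mod 1165 = 1157. x_0 is neither 1 nor 1164, so continue squaring. x_1 = 1157^2 mod 1165 = 64. Reached i = s−1 = 1 without hitting −1: 458 is a Miller–Rabin witness and 1165 is composite.
Base 1099: x_0 = 1099^291 mod 1165 = 299. x_0 is neither 1 nor 1164, so continue squaring. x_1 = 299^2 mod 1165 = 861. Reached i = s−1 = 1 without hitting −1: 1099 is a Miller–Rabin witness and 1165 is composite.
The smallest witness among the given bases is 11.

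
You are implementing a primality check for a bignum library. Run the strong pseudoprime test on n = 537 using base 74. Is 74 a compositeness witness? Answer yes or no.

n − 1 = 536 = 2^3 · 67, so s = 3 and d = 67.
x_0 = 74^67 mod 537 = 530.
x_0 is neither 1 nor 536, so continue squaring.
x_1 = 530^2 mod 537 = 49.
x_2 = 49^2 mod 537 = 253.
Reached i = s−1 = 2 without hitting −1: 74 is a Miller–Rabin witness and 537 is composite.

yes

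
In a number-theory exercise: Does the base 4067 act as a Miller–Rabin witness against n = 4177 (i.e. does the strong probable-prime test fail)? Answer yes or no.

no

n − 1 = 4176 = 2^4 · 261, so s = 4 and d = 261.
By repeated squaring, 4067^261 ≡ 2782 (mod 4177).
x_0 = 4067^261 mod 4177 = 2782.
x_0 is neither 1 nor 4176, so continue squaring.
x_1 = 2782^2 mod 4177 = 3720.
x_2 = 3720^2 mod 4177 = 4176.
x_2 ≡ −1, so 4067 is not a witness.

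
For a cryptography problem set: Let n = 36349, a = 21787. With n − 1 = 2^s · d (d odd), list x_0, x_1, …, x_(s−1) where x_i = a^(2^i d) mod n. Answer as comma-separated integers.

n − 1 = 36348 = 2^2 · 9087, so s = 2 and d = 9087.
x_0 = 21787^9087 mod 36349 = 32686.
x_1 = 32686^2 mod 36349 = 4788.

32686, 4788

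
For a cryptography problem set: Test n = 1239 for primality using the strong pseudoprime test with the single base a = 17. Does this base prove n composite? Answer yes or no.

n − 1 = 1238 = 2^1 · 619, so s = 1 and d = 619.
Repeated squaring mod 1239: 17^1 ≡ 17, 17^2 ≡ 289, 17^4 ≡ 508, 17^8 ≡ 352, 17^16 ≡ 4, 17^32 ≡ 16, 17^64 ≡ 256, 17^128 ≡ 1108, 17^256 ≡ 1054, 17^512 ≡ 772.
619 = 512 + 64 + 32 + 8 + 2 + 1, so 17^619 ≡ 772·256·16·352·289·17 ≡ 248 (mod 1239).
x_0 = 17^619 mod 1239 = 248.
x_0 ∉ {1, 1238} and s = 1, so 17 is a Miller–Rabin witness and 1239 is composite.

yes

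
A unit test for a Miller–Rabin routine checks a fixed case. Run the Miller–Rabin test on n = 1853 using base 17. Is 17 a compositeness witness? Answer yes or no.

yes

n − 1 = 1852 = 2^2 · 463, so s = 2 and d = 463.
x_0 = 17^463 mod 1853 = 782.
x_0 is neither 1 nor 1852, so continue squaring.
x_1 = 782^2 mod 1853 = 34.
Reached i = s−1 = 1 without hitting −1: 17 is a Miller–Rabin witness and 1853 is composite.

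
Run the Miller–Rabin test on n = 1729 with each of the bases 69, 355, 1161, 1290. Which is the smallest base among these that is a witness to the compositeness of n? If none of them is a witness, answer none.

none

n − 1 = 1728 = 2^6 · 27, so s = 6 and d = 27.
Base 69: x_0 = 69^27 mod 1729 = 1728. x_0 = 1728 ≡ −1, so 69 is not a witness.
Base 355: x_0 = 355^27 mod 1729 = 1728. x_0 = 1728 ≡ −1, so 355 is not a witness.
Base 1161: x_0 = 1161^27 mod 1729 = 1728. x_0 = 1728 ≡ −1, so 1161 is not a witness.
Base 1290: x_0 = 1290^27 mod 1729 = 1. x_0 = 1, so 1290 is not a witness.
No listed base is a witness for 1729.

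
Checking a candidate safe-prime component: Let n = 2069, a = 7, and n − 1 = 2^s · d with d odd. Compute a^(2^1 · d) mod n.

n − 1 = 2068 = 2^2 · 517, so s = 2 and d = 517.
x_0 = 7^517 mod 2069 = 1.
x_1 = 1^2 mod 2069 = 1.

1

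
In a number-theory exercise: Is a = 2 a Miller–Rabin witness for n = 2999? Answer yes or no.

no

n − 1 = 2998 = 2^1 · 1499, so s = 1 and d = 1499.
x_0 = 2^1499 mod 2999 = 1.
x_0 = 1, so 2 is not a witness.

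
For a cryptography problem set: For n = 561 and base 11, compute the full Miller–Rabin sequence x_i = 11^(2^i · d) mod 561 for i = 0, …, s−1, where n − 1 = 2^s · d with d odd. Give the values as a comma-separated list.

209, 484, 319, 220

n − 1 = 560 = 2^4 · 35, so s = 4 and d = 35.
x_0 = 11^35 mod 561 = 209.
x_1 = 209^2 mod 561 = 484.
x_2 = 484^2 mod 561 = 319.
x_3 = 319^2 mod 561 = 220.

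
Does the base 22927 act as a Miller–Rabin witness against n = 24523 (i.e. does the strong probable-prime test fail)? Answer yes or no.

yes

n − 1 = 24522 = 2^1 · 12261, so s = 1 and d = 12261.
x_0 = 22927^12261 mod 24523 = 4710.
x_0 ∉ {1, 24522} and s = 1, so 22927 is a Miller–Rabin witness and 24523 is composite.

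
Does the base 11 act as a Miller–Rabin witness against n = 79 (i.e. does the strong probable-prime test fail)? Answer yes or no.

no

n − 1 = 78 = 2^1 · 39, so s = 1 and d = 39.
Repeated squaring mod 79: 11^1 ≡ 11, 11^2 ≡ 42, 11^4 ≡ 26, 11^8 ≡ 44, 11^16 ≡ 40, 11^32 ≡ 20.
39 = 32 + 4 + 2 + 1, so 11^39 ≡ 20·26·42·11 ≡ 1 (mod 79).
x_0 = 11^39 mod 79 = 1.
x_0 = 1, so 11 is not a witness.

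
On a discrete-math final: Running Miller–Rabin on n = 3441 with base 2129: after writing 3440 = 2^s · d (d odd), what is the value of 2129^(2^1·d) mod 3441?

n − 1 = 3440 = 2^4 · 215, so s = 4 and d = 215.
x_0 = 2129^215 mod 3441 = 161.
x_1 = 161^2 mod 3441 = 1834.

1834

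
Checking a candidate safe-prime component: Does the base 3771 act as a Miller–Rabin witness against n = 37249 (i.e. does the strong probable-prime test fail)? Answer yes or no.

yes

n − 1 = 37248 = 2^7 · 291, so s = 7 and d = 291.
By repeated squaring, 3771^291 ≡ 18854 (mod 37249).
x_0 = 3771^291 mod 37249 = 18854.
x_0 is neither 1 nor 37248, so continue squaring.
x_1 = 18854^2 mod 37249 = 6109.
x_2 = 6109^2 mod 37249 = 33632.
x_3 = 33632^2 mod 37249 = 8290.
x_4 = 8290^2 mod 37249 = 36944.
x_5 = 36944^2 mod 37249 = 18527.
x_6 = 18527^2 mod 37249 = 194.
Reached i = s−1 = 6 without hitting −1: 3771 is a Miller–Rabin witness and 37249 is composite.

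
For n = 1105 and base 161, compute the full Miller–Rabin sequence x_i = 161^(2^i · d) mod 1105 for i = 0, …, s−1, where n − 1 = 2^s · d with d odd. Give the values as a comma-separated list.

876, 506, 781, 1

n − 1 = 1104 = 2^4 · 69, so s = 4 and d = 69.
x_0 = 161^69 mod 1105 = 876.
x_1 = 876^2 mod 1105 = 506.
x_2 = 506^2 mod 1105 = 781.
x_3 = 781^2 mod 1105 = 1.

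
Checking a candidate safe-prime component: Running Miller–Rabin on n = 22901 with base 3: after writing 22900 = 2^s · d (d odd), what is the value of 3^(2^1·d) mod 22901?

n − 1 = 22900 = 2^2 · 5725, so s = 2 and d = 5725.
x_0 = 3^5725 mod 22901 = 2275.
x_1 = 2275^2 mod 22901 = 22900.

22900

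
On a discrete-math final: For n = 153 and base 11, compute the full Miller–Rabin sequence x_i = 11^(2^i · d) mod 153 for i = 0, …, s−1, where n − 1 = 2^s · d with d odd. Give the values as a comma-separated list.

56, 76, 115

n − 1 = 152 = 2^3 · 19, so s = 3 and d = 19.
x_0 = 11^19 mod 153 = 56.
x_1 = 56^2 mod 153 = 76.
x_2 = 76^2 mod 153 = 115.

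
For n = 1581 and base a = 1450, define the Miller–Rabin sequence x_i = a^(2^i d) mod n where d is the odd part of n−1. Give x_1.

n − 1 = 1580 = 2^2 · 395, so s = 2 and d = 395.
Repeated squaring mod 1581: 1450^1 ≡ 1450, 1450^2 ≡ 1351, 1450^4 ≡ 727, 1450^8 ≡ 475, 1450^16 ≡ 1123, 1450^32 ≡ 1072, 1450^64 ≡ 1378, 1450^128 ≡ 103, 1450^256 ≡ 1123.
395 = 256 + 128 + 8 + 2 + 1, so 1450^395 ≡ 1123·103·475·1351·1450 ≡ 181 (mod 1581).
x_0 = 181.
x_1 = 181^2 mod 1581 = 1141.

1141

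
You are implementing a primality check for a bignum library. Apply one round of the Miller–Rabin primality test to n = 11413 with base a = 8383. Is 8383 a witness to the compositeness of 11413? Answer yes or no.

yes

n − 1 = 11412 = 2^2 · 2853, so s = 2 and d = 2853.
x_0 = 8383^2853 mod 11413 = 3232.
x_0 is neither 1 nor 11412, so continue squaring.
x_1 = 3232^2 mod 11413 = 2929.
Reached i = s−1 = 1 without hitting −1: 8383 is a Miller–Rabin witness and 11413 is composite.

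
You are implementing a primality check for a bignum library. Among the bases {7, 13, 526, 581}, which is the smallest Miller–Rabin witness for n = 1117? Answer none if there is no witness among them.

n − 1 = 1116 = 2^2 · 279, so s = 2 and d = 279.
Base 7: x_0 = 7^279 mod 1117 = 1116. x_0 = 1116 ≡ −1, so 7 is not a witness.
Base 13: x_0 = 13^279 mod 1117 = 1. x_0 = 1, so 13 is not a witness.
Base 526: x_0 = 526^279 mod 1117 = 1116. x_0 = 1116 ≡ −1, so 526 is not a witness.
Base 581: x_0 = 581^279 mod 1117 = 1. x_0 = 1, so 581 is not a witness.
No listed base is a witness for 1117.

none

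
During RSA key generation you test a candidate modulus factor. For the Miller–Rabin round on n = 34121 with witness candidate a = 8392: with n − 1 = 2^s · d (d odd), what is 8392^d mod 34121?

n − 1 = 34120 = 2^3 · 4265, so s = 3 and d = 4265.
8392^4265 mod 34121 = 17669.

17669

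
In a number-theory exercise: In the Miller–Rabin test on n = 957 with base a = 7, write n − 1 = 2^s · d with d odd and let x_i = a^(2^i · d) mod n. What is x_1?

n − 1 = 956 = 2^2 · 239, so s = 2 and d = 239.
By repeated squaring, 7^239 ≡ 877 (mod 957).
x_0 = 877.
x_1 = 877^2 mod 957 = 658.

658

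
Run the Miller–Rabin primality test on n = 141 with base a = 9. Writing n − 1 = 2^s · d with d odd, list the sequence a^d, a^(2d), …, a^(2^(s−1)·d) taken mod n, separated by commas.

3, 9

n − 1 = 140 = 2^2 · 35, so s = 2 and d = 35.
x_0 = 9^35 mod 141 = 3.
x_1 = 3^2 mod 141 = 9.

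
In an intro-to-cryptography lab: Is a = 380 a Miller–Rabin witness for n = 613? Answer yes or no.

no

n − 1 = 612 = 2^2 · 153, so s = 2 and d = 153.
x_0 = 380^153 mod 613 = 578.
x_0 is neither 1 nor 612, so continue squaring.
x_1 = 578^2 mod 613 = 612.
x_1 ≡ −1, so 380 is not a witness.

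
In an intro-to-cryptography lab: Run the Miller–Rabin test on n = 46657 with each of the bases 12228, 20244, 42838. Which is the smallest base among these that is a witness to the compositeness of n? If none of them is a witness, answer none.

n − 1 = 46656 = 2^6 · 729, so s = 6 and d = 729.
Base 12228: x_0 = 12228^729 mod 46657 = 5507. x_0 is neither 1 nor 46656, so continue squaring. x_1 = 5507^2 mod 46657 = 46656. x_1 ≡ −1, so 12228 is not a witness.
Base 20244: x_0 = 20244^729 mod 46657 = 8516. x_0 is neither 1 nor 46656, so continue squaring. x_1 = 8516^2 mod 46657 = 17278. x_2 = 17278^2 mod 46657 = 17798. x_3 = 17798^2 mod 46657 = 14431. x_4 = 14431^2 mod 46657 = 23570. x_5 = 23570^2 mod 46657 = 1. x_5 = 1 but x_4 ≠ ±1, a nontrivial square root of 1 — 20244 is a witness and 46657 is composite.
Base 42838: x_0 = 42838^729 mod 46657 = 12611. x_0 is neither 1 nor 46656, so continue squaring. x_1 = 12611^2 mod 46657 = 30265. x_2 = 30265^2 mod 46657 = 1. x_2 = 1 but x_1 ≠ ±1, a nontrivial square root of 1 — 42838 is a witness and 46657 is composite.
The smallest witness among the given bases is 20244.

20244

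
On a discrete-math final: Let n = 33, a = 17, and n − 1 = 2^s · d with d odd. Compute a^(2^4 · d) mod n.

16

n − 1 = 32 = 2^5 · 1, so s = 5 and d = 1.
x_0 = 17^1 mod 33 = 17.
x_1 = 17^2 mod 33 = 25.
x_2 = 25^2 mod 33 = 31.
x_3 = 31^2 mod 33 = 4.
x_4 = 4^2 mod 33 = 16.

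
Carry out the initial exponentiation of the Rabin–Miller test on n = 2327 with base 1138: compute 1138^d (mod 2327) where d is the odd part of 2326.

405

n − 1 = 2326 = 2^1 · 1163, so s = 1 and d = 1163.
Repeated squaring mod 2327: 1138^1 ≡ 1138, 1138^2 ≡ 1232, 1138^4 ≡ 620, 1138^8 ≡ 445, 1138^16 ≡ 230, 1138^32 ≡ 1706, 1138^64 ≡ 1686, 1138^128 ≡ 1329, 1138^256 ≡ 48, 1138^512 ≡ 2304, 1138^1024 ≡ 529.
1163 = 1024 + 128 + 8 + 2 + 1, so 1138^1163 ≡ 529·1329·445·1232·1138 ≡ 405 (mod 2327).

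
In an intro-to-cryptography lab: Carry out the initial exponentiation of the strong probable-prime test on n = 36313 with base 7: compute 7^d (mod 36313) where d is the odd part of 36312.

3700

n − 1 = 36312 = 2^3 · 4539, so s = 3 and d = 4539.
7^4539 mod 36313 = 3700.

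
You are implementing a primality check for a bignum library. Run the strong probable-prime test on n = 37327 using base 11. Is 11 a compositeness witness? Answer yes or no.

n − 1 = 37326 = 2^1 · 18663, so s = 1 and d = 18663.
x_0 = 11^18663 mod 37327 = 3728.
x_0 ∉ {1, 37326} and s = 1, so 11 is a Miller–Rabin witness and 37327 is composite.

yes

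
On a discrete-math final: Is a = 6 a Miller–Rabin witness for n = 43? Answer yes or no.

n − 1 = 42 = 2^1 · 21, so s = 1 and d = 21.
Repeated squaring mod 43: 6^1 ≡ 6, 6^2 ≡ 36, 6^4 ≡ 6, 6^8 ≡ 36, 6^16 ≡ 6.
21 = 16 + 4 + 1, so 6^21 ≡ 6·6·6 ≡ 1 (mod 43).
x_0 = 6^21 mod 43 = 1.
x_0 = 1, so 6 is not a witness.

no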